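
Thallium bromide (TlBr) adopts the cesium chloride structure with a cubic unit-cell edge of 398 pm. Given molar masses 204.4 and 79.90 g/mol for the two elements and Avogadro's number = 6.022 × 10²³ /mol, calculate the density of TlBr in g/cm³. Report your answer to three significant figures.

The cesium chloride structure contains Z = 1 formula unit per cell; M(TlBr) = 204.4 + 79.90 = 284.3 g/mol.
a³ = (3.980 × 10^-8 cm)³ = 6.304 × 10^-23 cm³.
ρ = 1 × 284.3 / (6.022 × 10²³ × 6.304 × 10^-23) = 7.488 g/cm³.

7.49 g/cm³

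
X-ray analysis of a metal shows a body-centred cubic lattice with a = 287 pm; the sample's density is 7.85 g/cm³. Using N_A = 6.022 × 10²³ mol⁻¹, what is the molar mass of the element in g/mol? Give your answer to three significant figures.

55.9 g/mol

A BCC cell has Z = 2 atoms; a = 2.870 × 10^-8 cm.
M = ρ·N_A·a³/Z = 7.85 × 6.022 × 10²³ × 2.364 × 10^-23 / 2 = 55.9 g/mol.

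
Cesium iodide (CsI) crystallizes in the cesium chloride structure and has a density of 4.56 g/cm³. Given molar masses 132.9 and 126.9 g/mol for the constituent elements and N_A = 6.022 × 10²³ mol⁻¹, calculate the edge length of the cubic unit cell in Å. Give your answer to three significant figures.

M(CsI) = 259.8 g/mol; Z = 1 formula unit per cell.
a³ = Z·M/(N_A·ρ) = 1 × 259.8 / (6.022 × 10²³ × 4.56) = 9.461 × 10^-23 cm³, so a = 4.557 × 10^-8 cm = 4.56 Å.

4.56 Å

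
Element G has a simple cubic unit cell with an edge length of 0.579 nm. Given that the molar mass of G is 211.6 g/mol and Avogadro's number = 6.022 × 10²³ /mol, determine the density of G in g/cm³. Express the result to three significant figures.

A simple cubic unit cell contains Z = 1 atom.
Cell volume: a³ = (0.579 nm)³ = (5.790 × 10^-8 cm)³ = 1.941 × 10^-22 cm³.
ρ = Z·M/(N_A·a³) = 1 × 211.6 / (6.022 × 10²³ × 1.941 × 10^-22) = 1.810 g/cm³.

1.81 g/cm³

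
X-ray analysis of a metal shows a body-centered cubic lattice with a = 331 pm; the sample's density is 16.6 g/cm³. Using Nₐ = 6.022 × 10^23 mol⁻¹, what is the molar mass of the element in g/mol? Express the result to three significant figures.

181 g/mol

A BCC cell has Z = 2 atoms; a = 3.310 × 10^-8 cm.
M = ρ·N_A·a³/Z = 16.6 × 6.022 × 10²³ × 3.626 × 10^-23 / 2 = 181 g/mol.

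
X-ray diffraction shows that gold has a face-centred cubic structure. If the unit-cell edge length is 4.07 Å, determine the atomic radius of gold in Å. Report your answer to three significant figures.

1.44 Å

In an FCC lattice, atoms touch along the face diagonal, so √2·a = 4r.
r = √2·a/4 = 1.4142 × 4.07 / 4 = 1.44 Å.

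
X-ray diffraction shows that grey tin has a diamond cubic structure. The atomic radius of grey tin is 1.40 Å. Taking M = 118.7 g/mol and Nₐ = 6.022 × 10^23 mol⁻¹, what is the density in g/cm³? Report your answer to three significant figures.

In a diamond cubic lattice, nearest neighbors lie along the body diagonal with √3·a = 8r, giving a = 6.466 Å = 6.466 × 10^-8 cm.
With Z = 8, ρ = Z·M/(N_A·a³) = 8 × 118.7 / (6.022 × 10²³ × 2.704 × 10^-22) = 5.832 g/cm³.

5.83 g/cm³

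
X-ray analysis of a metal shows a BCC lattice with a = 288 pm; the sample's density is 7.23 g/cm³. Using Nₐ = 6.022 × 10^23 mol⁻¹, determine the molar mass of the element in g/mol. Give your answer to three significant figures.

A BCC cell has Z = 2 atoms; a = 2.880 × 10^-8 cm.
M = ρ·N_A·a³/Z = 7.23 × 6.022 × 10²³ × 2.389 × 10^-23 / 2 = 52.0 g/mol.

52.0 g/mol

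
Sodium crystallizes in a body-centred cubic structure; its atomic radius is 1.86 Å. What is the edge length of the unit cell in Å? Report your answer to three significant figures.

In a BCC lattice, atoms touch along the body diagonal, so √3·a = 4r.
a = 4r/√3 = 4 × 1.86 / 1.7321 = 4.30 Å.

4.30 Å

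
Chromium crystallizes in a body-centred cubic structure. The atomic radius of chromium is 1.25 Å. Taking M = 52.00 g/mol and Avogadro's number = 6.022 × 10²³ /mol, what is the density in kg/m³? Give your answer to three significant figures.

In a BCC lattice, atoms touch along the body diagonal, so √3·a = 4r, giving a = 2.887 Å = 2.887 × 10^-8 cm.
With Z = 2, ρ = Z·M/(N_A·a³) = 2 × 52.00 / (6.022 × 10²³ × 2.406 × 10^-23) = 7.179 g/cm³ = 7180 kg/m³.

7180 kg/m³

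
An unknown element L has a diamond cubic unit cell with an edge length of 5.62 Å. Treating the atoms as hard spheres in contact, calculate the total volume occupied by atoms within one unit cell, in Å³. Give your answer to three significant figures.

60.4 Å³

In a diamond cubic lattice nearest neighbors lie along the body diagonal with √3·a = 8r, so r = 0.2165a = 1.217 Å.
V_atoms = Z × (4/3)πr³ = 8 × (4/3)π × (1.217)³ = 60.4 Å³.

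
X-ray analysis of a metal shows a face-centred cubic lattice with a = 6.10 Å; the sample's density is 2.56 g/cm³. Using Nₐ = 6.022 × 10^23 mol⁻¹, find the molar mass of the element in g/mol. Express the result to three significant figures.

87.5 g/mol

An FCC cell has Z = 4 atoms; a = 6.100 × 10^-8 cm.
M = ρ·N_A·a³/Z = 2.56 × 6.022 × 10²³ × 2.270 × 10^-22 / 4 = 87.5 g/mol.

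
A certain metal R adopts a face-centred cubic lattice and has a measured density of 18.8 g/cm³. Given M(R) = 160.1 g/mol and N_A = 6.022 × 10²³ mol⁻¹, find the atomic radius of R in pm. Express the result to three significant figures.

136 pm

For an FCC cell (Z = 4), a³ = Z·M/(N_A·ρ) = 4 × 160.1 / (6.022 × 10²³ × 18.80) = 5.657 × 10^-23 cm³, so a = 3.839 × 10^-8 cm = 383.9 pm.
Atoms touch along the face diagonal, so √2·a = 4r, so r = 0.3536 × a = 136 pm.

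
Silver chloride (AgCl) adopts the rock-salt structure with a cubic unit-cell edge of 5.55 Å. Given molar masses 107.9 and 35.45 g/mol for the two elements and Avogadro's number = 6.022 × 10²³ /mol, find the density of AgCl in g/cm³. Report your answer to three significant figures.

The rock-salt structure contains Z = 4 formula units per cell; M(AgCl) = 107.9 + 35.45 = 143.35 g/mol.
a³ = (5.550 × 10^-8 cm)³ = 1.710 × 10^-22 cm³.
ρ = 4 × 143.35 / (6.022 × 10²³ × 1.710 × 10^-22) = 5.570 g/cm³.

5.57 g/cm³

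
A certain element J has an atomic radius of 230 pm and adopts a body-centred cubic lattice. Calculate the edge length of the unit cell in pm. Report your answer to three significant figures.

531 pm

In a BCC lattice, atoms touch along the body diagonal, so √3·a = 4r.
a = 4r/√3 = 4 × 230 / 1.7321 = 531 pm.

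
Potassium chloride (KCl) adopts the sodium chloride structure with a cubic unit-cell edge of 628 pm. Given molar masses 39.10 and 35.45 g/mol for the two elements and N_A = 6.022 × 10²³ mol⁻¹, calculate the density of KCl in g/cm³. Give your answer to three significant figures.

2.00 g/cm³

The sodium chloride structure contains Z = 4 formula units per cell; M(KCl) = 39.10 + 35.45 = 74.55 g/mol.
a³ = (6.280 × 10^-8 cm)³ = 2.477 × 10^-22 cm³.
ρ = 4 × 74.55 / (6.022 × 10²³ × 2.477 × 10^-22) = 1.999 g/cm³.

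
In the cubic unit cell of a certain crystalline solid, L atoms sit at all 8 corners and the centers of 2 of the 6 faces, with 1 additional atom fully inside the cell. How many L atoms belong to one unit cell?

3

Corner atoms are shared by 8 cells (1/8 each), face atoms by 2 (1/2 each), interior atoms are unshared.
Net atoms = 8 × 1/8 + 2 × 1/2 + 1 = 1 + 1 + 1 = 3.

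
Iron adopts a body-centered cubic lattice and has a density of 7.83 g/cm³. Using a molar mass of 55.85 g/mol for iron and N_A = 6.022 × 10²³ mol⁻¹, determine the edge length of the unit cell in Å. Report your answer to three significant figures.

2.87 Å

With Z = 2 atoms per BCC cell, a³ = Z·M/(N_A·ρ) = 2 × 55.85 / (6.022 × 10²³ × 7.830 g/cm³) = 2.369 × 10^-23 cm³.
a = (2.369 × 10^-23)^(1/3) = 2.872 × 10^-8 cm = 2.87 Å.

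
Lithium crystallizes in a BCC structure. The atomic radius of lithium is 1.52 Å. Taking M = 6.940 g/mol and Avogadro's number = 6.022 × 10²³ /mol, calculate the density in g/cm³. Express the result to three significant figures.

0.533 g/cm³

In a BCC lattice, atoms touch along the body diagonal, so √3·a = 4r, giving a = 3.510 Å = 3.510 × 10^-8 cm.
With Z = 2, ρ = Z·M/(N_A·a³) = 2 × 6.940 / (6.022 × 10²³ × 4.325 × 10^-23) = 0.5329 g/cm³.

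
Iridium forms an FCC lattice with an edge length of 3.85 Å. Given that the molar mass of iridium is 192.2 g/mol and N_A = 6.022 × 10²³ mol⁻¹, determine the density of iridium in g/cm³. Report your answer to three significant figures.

22.4 g/cm³

An FCC unit cell contains Z = 4 atoms.
Cell volume: a³ = (3.85 Å)³ = (3.850 × 10^-8 cm)³ = 5.707 × 10^-23 cm³.
ρ = Z·M/(N_A·a³) = 4 × 192.2 / (6.022 × 10²³ × 5.707 × 10^-23) = 22.37 g/cm³.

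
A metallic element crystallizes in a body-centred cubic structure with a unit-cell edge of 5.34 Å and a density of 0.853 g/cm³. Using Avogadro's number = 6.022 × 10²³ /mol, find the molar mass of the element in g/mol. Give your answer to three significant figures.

39.1 g/mol

A BCC cell has Z = 2 atoms; a = 5.340 × 10^-8 cm.
M = ρ·N_A·a³/Z = 0.853 × 6.022 × 10²³ × 1.523 × 10^-22 / 2 = 39.1 g/mol.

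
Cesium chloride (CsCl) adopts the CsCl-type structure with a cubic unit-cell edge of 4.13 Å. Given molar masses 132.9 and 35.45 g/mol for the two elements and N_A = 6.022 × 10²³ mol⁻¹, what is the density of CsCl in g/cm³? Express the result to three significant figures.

The CsCl-type structure contains Z = 1 formula unit per cell; M(CsCl) = 132.9 + 35.45 = 168.35 g/mol.
a³ = (4.130 × 10^-8 cm)³ = 7.044 × 10^-23 cm³.
ρ = 1 × 168.35 / (6.022 × 10²³ × 7.044 × 10^-23) = 3.968 g/cm³.

3.97 g/cm³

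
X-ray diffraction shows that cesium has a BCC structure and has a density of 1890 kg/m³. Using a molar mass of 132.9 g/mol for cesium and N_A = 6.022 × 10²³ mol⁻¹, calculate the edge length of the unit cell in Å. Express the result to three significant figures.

6.16 Å

With Z = 2 atoms per BCC cell, a³ = Z·M/(N_A·ρ) = 2 × 132.9 / (6.022 × 10²³ × 1.890 g/cm³) = 2.335 × 10^-22 cm³.
a = (2.335 × 10^-22)^(1/3) = 6.158 × 10^-8 cm = 6.16 Å.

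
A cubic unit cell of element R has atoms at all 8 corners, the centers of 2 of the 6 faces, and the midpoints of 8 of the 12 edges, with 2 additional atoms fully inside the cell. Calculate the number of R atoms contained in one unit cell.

6

Corner atoms are shared by 8 cells (1/8 each), face atoms by 2 (1/2 each), edge atoms by 4 (1/4 each), interior atoms are unshared.
Net atoms = 8 × 1/8 + 2 × 1/2 + 8 × 1/4 + 2 = 1 + 1 + 2 + 2 = 6.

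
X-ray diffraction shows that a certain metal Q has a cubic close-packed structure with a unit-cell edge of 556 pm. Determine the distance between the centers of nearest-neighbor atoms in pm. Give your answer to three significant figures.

In an FCC structure, atoms touch along the face diagonal, so √2·a = 4r; the nearest-neighbor distance equals 2r = 0.7071·a.
d = 0.7071 × 556 = 393 pm.

393 pm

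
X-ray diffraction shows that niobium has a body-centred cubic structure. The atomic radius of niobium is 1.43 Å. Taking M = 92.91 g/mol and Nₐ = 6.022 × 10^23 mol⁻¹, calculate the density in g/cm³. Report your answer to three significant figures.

In a BCC lattice, atoms touch along the body diagonal, so √3·a = 4r, giving a = 3.302 Å = 3.302 × 10^-8 cm.
With Z = 2, ρ = Z·M/(N_A·a³) = 2 × 92.91 / (6.022 × 10²³ × 3.602 × 10^-23) = 8.567 g/cm³.

8.57 g/cm³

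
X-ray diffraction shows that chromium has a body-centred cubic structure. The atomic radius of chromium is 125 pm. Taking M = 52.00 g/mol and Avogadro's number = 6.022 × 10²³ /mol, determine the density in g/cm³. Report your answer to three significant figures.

In a BCC lattice, atoms touch along the body diagonal, so √3·a = 4r, giving a = 288.7 pm = 2.887 × 10^-8 cm.
With Z = 2, ρ = Z·M/(N_A·a³) = 2 × 52.00 / (6.022 × 10²³ × 2.406 × 10^-23) = 7.179 g/cm³.

7.18 g/cm³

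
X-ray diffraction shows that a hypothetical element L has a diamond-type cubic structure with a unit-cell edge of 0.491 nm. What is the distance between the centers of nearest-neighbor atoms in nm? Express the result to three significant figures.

0.213 nm

In a diamond cubic structure, nearest neighbors lie along the body diagonal with √3·a = 8r; the nearest-neighbor distance equals 2r = 0.4330·a.
d = 0.4330 × 0.491 = 0.213 nm.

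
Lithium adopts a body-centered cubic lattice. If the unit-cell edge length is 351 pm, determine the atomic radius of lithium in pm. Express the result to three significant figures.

In a BCC lattice, atoms touch along the body diagonal, so √3·a = 4r.
r = √3·a/4 = 1.7321 × 351 / 4 = 152 pm.

152 pm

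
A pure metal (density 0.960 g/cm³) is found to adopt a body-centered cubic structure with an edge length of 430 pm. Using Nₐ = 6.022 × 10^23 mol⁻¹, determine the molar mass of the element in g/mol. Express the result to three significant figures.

A BCC cell has Z = 2 atoms; a = 4.300 × 10^-8 cm.
M = ρ·N_A·a³/Z = 0.960 × 6.022 × 10²³ × 7.951 × 10^-23 / 2 = 23.0 g/mol.

23.0 g/mol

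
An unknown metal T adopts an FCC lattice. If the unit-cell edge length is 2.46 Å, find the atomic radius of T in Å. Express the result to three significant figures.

In an FCC lattice, atoms touch along the face diagonal, so √2·a = 4r.
r = √2·a/4 = 1.4142 × 2.46 / 4 = 0.870 Å.

0.870 Å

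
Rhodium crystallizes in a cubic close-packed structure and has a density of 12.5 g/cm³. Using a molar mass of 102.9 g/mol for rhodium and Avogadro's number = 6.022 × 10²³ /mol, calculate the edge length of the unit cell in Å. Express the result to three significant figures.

3.80 Å

With Z = 4 atoms per FCC cell, a³ = Z·M/(N_A·ρ) = 4 × 102.9 / (6.022 × 10²³ × 12.50 g/cm³) = 5.468 × 10^-23 cm³.
a = (5.468 × 10^-23)^(1/3) = 3.796 × 10^-8 cm = 3.80 Å.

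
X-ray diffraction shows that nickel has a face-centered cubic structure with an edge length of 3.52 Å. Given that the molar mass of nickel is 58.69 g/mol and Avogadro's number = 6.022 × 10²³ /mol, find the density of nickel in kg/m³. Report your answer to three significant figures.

8940 kg/m³

An FCC unit cell contains Z = 4 atoms.
Cell volume: a³ = (3.52 Å)³ = (3.520 × 10^-8 cm)³ = 4.361 × 10^-23 cm³.
ρ = Z·M/(N_A·a³) = 4 × 58.69 / (6.022 × 10²³ × 4.361 × 10^-23) = 8.938 g/cm³ = 8940 kg/m³.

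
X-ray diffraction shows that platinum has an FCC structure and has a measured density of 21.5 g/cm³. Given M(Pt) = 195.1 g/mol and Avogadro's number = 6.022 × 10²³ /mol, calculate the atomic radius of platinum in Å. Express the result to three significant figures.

1.39 Å

For an FCC cell (Z = 4), a³ = Z·M/(N_A·ρ) = 4 × 195.1 / (6.022 × 10²³ × 21.50) = 6.028 × 10^-23 cm³, so a = 3.921 × 10^-8 cm = 3.921 Å.
Atoms touch along the face diagonal, so √2·a = 4r, so r = 0.3536 × a = 1.39 Å.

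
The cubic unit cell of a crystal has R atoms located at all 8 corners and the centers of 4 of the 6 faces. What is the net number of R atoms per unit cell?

Corner atoms are shared by 8 cells (1/8 each), face atoms by 2 (1/2 each).
Net atoms = 8 × 1/8 + 4 × 1/2 = 1 + 2 = 3.

3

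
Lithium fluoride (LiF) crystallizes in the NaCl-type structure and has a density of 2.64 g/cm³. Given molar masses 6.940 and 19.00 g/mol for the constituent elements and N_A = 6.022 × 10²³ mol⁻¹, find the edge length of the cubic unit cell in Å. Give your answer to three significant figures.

M(LiF) = 25.94 g/mol; Z = 4 formula units per cell.
a³ = Z·M/(N_A·ρ) = 4 × 25.94 / (6.022 × 10²³ × 2.64) = 6.527 × 10^-23 cm³, so a = 4.026 × 10^-8 cm = 4.03 Å.

4.03 Å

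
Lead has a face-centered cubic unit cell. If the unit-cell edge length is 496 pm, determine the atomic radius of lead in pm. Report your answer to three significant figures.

175 pm

In an FCC lattice, atoms touch along the face diagonal, so √2·a = 4r.
r = √2·a/4 = 1.4142 × 496 / 4 = 175 pm.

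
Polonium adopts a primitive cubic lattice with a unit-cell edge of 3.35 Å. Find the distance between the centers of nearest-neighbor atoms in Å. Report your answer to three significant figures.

3.35 Å

In a simple cubic structure, atoms touch along the cell edge, so a = 2r; the nearest-neighbor distance equals 2r = 1.000·a.
d = 1.000 × 3.35 = 3.35 Å.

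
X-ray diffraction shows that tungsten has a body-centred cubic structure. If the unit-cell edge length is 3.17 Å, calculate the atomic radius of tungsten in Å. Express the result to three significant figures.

1.37 Å

In a BCC lattice, atoms touch along the body diagonal, so √3·a = 4r.
r = √3·a/4 = 1.7321 × 3.17 / 4 = 1.37 Å.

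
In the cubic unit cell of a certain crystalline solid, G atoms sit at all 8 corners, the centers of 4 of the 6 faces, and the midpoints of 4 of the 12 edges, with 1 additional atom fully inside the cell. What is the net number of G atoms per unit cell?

Corner atoms are shared by 8 cells (1/8 each), face atoms by 2 (1/2 each), edge atoms by 4 (1/4 each), interior atoms are unshared.
Net atoms = 8 × 1/8 + 4 × 1/2 + 4 × 1/4 + 1 = 1 + 2 + 1 + 1 = 5.

5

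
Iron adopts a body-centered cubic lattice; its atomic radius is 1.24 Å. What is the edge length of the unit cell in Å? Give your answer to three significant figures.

2.86 Å

In a BCC lattice, atoms touch along the body diagonal, so √3·a = 4r.
a = 4r/√3 = 4 × 1.24 / 1.7321 = 2.86 Å.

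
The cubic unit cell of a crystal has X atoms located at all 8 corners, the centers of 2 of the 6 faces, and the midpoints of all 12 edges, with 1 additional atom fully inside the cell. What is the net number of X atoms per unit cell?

6

Corner atoms are shared by 8 cells (1/8 each), face atoms by 2 (1/2 each), edge atoms by 4 (1/4 each), interior atoms are unshared.
Net atoms = 8 × 1/8 + 2 × 1/2 + 12 × 1/4 + 1 = 1 + 1 + 3 + 1 = 6.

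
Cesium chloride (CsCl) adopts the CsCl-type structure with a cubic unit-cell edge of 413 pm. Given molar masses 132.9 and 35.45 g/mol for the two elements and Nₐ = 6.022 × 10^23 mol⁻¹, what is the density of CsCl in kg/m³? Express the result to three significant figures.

The CsCl-type structure contains Z = 1 formula unit per cell; M(CsCl) = 132.9 + 35.45 = 168.35 g/mol.
a³ = (4.130 × 10^-8 cm)³ = 7.044 × 10^-23 cm³.
ρ = 1 × 168.35 / (6.022 × 10²³ × 7.044 × 10^-23) = 3.968 g/cm³ = 3970 kg/m³.

3970 kg/m³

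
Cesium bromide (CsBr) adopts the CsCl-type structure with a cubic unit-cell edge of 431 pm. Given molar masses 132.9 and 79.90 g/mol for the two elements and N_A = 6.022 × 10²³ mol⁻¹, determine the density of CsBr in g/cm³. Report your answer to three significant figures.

4.41 g/cm³

The CsCl-type structure contains Z = 1 formula unit per cell; M(CsBr) = 132.9 + 79.90 = 212.8 g/mol.
a³ = (4.310 × 10^-8 cm)³ = 8.006 × 10^-23 cm³.
ρ = 1 × 212.8 / (6.022 × 10²³ × 8.006 × 10^-23) = 4.414 g/cm³.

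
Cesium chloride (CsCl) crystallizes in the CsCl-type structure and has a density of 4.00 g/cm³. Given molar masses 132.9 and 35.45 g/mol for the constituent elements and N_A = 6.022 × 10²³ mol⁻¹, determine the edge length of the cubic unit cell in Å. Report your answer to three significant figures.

4.12 Å

M(CsCl) = 168.35 g/mol; Z = 1 formula unit per cell.
a³ = Z·M/(N_A·ρ) = 1 × 168.35 / (6.022 × 10²³ × 4.00) = 6.989 × 10^-23 cm³, so a = 4.119 × 10^-8 cm = 4.12 Å.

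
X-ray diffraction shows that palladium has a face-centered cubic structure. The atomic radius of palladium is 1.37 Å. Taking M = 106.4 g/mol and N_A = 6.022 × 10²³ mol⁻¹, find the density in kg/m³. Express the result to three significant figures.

12100 kg/m³

In an FCC lattice, atoms touch along the face diagonal, so √2·a = 4r, giving a = 3.875 Å = 3.875 × 10^-8 cm.
With Z = 4, ρ = Z·M/(N_A·a³) = 4 × 106.4 / (6.022 × 10²³ × 5.818 × 10^-23) = 12.15 g/cm³ = 12100 kg/m³.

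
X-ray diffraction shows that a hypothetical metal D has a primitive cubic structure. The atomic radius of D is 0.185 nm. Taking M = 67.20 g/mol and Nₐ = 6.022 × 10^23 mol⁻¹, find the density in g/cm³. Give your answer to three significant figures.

In a simple cubic lattice, atoms touch along the cell edge, so a = 2r, giving a = 0.3700 nm = 3.700 × 10^-8 cm.
With Z = 1, ρ = Z·M/(N_A·a³) = 1 × 67.20 / (6.022 × 10²³ × 5.065 × 10^-23) = 2.203 g/cm³.

2.20 g/cm³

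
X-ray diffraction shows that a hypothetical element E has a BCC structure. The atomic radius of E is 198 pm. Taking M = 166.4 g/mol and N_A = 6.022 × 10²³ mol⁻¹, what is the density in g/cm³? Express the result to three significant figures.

5.78 g/cm³

In a BCC lattice, atoms touch along the body diagonal, so √3·a = 4r, giving a = 457.3 pm = 4.573 × 10^-8 cm.
With Z = 2, ρ = Z·M/(N_A·a³) = 2 × 166.4 / (6.022 × 10²³ × 9.561 × 10^-23) = 5.780 g/cm³.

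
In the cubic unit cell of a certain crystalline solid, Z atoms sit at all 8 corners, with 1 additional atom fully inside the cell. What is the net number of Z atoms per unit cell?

Corner atoms are shared by 8 cells (1/8 each), interior atoms are unshared.
Net atoms = 8 × 1/8 + 1 = 1 + 1 = 2.

2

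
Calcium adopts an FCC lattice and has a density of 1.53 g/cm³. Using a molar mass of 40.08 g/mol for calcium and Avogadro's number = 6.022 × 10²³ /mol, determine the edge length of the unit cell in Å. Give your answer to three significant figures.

With Z = 4 atoms per FCC cell, a³ = Z·M/(N_A·ρ) = 4 × 40.08 / (6.022 × 10²³ × 1.530 g/cm³) = 1.740 × 10^-22 cm³.
a = (1.740 × 10^-22)^(1/3) = 5.583 × 10^-8 cm = 5.58 Å.

5.58 Å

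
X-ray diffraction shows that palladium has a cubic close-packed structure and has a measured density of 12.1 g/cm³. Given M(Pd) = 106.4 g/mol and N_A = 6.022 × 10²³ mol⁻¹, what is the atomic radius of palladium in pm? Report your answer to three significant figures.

137 pm

For an FCC cell (Z = 4), a³ = Z·M/(N_A·ρ) = 4 × 106.4 / (6.022 × 10²³ × 12.10) = 5.841 × 10^-23 cm³, so a = 3.880 × 10^-8 cm = 388.0 pm.
Atoms touch along the face diagonal, so √2·a = 4r, so r = 0.3536 × a = 137 pm.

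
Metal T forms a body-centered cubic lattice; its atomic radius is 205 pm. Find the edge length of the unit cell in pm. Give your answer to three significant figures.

473 pm

In a BCC lattice, atoms touch along the body diagonal, so √3·a = 4r.
a = 4r/√3 = 4 × 205 / 1.7321 = 473 pm.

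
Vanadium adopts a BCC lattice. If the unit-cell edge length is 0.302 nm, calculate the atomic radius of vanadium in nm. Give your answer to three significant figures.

In a BCC lattice, atoms touch along the body diagonal, so √3·a = 4r.
r = √3·a/4 = 1.7321 × 0.302 / 4 = 0.131 nm.

0.131 nm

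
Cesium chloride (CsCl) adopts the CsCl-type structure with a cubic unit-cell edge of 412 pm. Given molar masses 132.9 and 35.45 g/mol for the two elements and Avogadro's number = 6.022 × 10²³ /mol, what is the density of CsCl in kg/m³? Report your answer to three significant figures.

The CsCl-type structure contains Z = 1 formula unit per cell; M(CsCl) = 132.9 + 35.45 = 168.35 g/mol.
a³ = (4.120 × 10^-8 cm)³ = 6.993 × 10^-23 cm³.
ρ = 1 × 168.35 / (6.022 × 10²³ × 6.993 × 10^-23) = 3.997 g/cm³ = 4000 kg/m³.

4000 kg/m³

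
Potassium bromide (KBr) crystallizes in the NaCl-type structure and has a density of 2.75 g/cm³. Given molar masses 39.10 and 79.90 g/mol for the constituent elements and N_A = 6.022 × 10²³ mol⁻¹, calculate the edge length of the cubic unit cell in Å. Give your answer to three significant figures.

M(KBr) = 119.0 g/mol; Z = 4 formula units per cell.
a³ = Z·M/(N_A·ρ) = 4 × 119.0 / (6.022 × 10²³ × 2.75) = 2.874 × 10^-22 cm³, so a = 6.600 × 10^-8 cm = 6.60 Å.

6.60 Å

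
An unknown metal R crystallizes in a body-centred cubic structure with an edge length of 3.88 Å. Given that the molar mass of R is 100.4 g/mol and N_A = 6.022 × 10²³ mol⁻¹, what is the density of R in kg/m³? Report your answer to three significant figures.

5710 kg/m³

A BCC unit cell contains Z = 2 atoms.
Cell volume: a³ = (3.88 Å)³ = (3.880 × 10^-8 cm)³ = 5.841 × 10^-23 cm³.
ρ = Z·M/(N_A·a³) = 2 × 100.4 / (6.022 × 10²³ × 5.841 × 10^-23) = 5.709 g/cm³ = 5710 kg/m³.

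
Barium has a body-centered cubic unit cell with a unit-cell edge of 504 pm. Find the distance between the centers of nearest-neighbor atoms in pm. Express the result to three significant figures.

436 pm

In a BCC structure, atoms touch along the body diagonal, so √3·a = 4r; the nearest-neighbor distance equals 2r = 0.8660·a.
d = 0.8660 × 504 = 436 pm.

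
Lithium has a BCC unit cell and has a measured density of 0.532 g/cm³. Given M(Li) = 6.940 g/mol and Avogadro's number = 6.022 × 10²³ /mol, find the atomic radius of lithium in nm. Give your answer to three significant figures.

For a BCC cell (Z = 2), a³ = Z·M/(N_A·ρ) = 2 × 6.940 / (6.022 × 10²³ × 0.5320) = 4.332 × 10^-23 cm³, so a = 3.512 × 10^-8 cm = 0.3512 nm.
Atoms touch along the body diagonal, so √3·a = 4r, so r = 0.4330 × a = 0.152 nm.

0.152 nm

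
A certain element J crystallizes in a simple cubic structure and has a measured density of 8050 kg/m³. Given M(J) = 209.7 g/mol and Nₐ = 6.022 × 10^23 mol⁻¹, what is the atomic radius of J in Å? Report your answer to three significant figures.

For a simple cubic cell (Z = 1), a³ = Z·M/(N_A·ρ) = 1 × 209.7 / (6.022 × 10²³ × 8.050) = 4.326 × 10^-23 cm³, so a = 3.510 × 10^-8 cm = 3.510 Å.
Atoms touch along the cell edge, so a = 2r, so r = 0.5000 × a = 1.76 Å.

1.76 Å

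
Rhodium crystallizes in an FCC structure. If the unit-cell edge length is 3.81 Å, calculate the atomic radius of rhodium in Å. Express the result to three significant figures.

In an FCC lattice, atoms touch along the face diagonal, so √2·a = 4r.
r = √2·a/4 = 1.4142 × 3.81 / 4 = 1.35 Å.

1.35 Å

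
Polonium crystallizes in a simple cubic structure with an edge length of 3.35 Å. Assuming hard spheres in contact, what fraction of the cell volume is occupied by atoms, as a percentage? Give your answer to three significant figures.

In a simple cubic lattice atoms touch along the cell edge, so a = 2r, so r = 0.5000a = 1.675 Å.
Packing fraction = Z·(4/3)πr³ / a³ = 1 × (4/3)π × (1.675)³ / (3.35)³ = 0.5236 = 52.4%.

52.4%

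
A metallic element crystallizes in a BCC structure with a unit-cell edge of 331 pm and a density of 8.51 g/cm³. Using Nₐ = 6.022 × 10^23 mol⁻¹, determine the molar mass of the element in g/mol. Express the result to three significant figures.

A BCC cell has Z = 2 atoms; a = 3.310 × 10^-8 cm.
M = ρ·N_A·a³/Z = 8.51 × 6.022 × 10²³ × 3.626 × 10^-23 / 2 = 92.9 g/mol.

92.9 g/mol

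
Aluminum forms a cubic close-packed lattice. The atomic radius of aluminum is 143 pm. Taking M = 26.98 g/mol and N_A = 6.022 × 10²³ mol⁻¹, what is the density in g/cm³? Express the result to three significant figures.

2.71 g/cm³

In an FCC lattice, atoms touch along the face diagonal, so √2·a = 4r, giving a = 404.5 pm = 4.045 × 10^-8 cm.
With Z = 4, ρ = Z·M/(N_A·a³) = 4 × 26.98 / (6.022 × 10²³ × 6.617 × 10^-23) = 2.708 g/cm³.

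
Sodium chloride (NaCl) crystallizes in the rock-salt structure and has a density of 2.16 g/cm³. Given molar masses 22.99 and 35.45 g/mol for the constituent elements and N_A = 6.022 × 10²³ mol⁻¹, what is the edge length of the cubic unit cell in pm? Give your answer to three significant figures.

M(NaCl) = 58.44 g/mol; Z = 4 formula units per cell.
a³ = Z·M/(N_A·ρ) = 4 × 58.44 / (6.022 × 10²³ × 2.16) = 1.797 × 10^-22 cm³, so a = 5.643 × 10^-8 cm = 564 pm.

564 pm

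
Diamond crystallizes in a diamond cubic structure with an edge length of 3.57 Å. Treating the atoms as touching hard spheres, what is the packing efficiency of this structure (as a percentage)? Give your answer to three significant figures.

In a diamond cubic lattice nearest neighbors lie along the body diagonal with √3·a = 8r, so r = 0.2165a = 0.7729 Å.
Packing fraction = Z·(4/3)πr³ / a³ = 8 × (4/3)π × (0.7729)³ / (3.57)³ = 0.3401 = 34.0%.

34.0%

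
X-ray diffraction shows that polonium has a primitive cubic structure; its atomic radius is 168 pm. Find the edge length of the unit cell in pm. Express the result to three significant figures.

In a simple cubic lattice, atoms touch along the cell edge, so a = 2r.
a = 2r = 2 × 168 = 336 pm.

336 pm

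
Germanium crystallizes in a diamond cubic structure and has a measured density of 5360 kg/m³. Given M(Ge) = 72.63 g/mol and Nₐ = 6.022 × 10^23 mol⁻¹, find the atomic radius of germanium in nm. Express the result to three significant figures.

0.122 nm

For a diamond cubic cell (Z = 8), a³ = Z·M/(N_A·ρ) = 8 × 72.63 / (6.022 × 10²³ × 5.360) = 1.800 × 10^-22 cm³, so a = 5.646 × 10^-8 cm = 0.5646 nm.
Nearest neighbors lie along the body diagonal with √3·a = 8r, so r = 0.2165 × a = 0.122 nm.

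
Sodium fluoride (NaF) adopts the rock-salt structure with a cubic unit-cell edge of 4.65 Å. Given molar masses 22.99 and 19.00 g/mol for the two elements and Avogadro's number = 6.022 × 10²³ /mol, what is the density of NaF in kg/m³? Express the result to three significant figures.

2770 kg/m³

The rock-salt structure contains Z = 4 formula units per cell; M(NaF) = 22.99 + 19.00 = 41.99 g/mol.
a³ = (4.650 × 10^-8 cm)³ = 1.005 × 10^-22 cm³.
ρ = 4 × 41.99 / (6.022 × 10²³ × 1.005 × 10^-22) = 2.774 g/cm³ = 2770 kg/m³.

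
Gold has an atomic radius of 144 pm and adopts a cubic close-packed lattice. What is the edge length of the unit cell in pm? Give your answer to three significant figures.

407 pm

In an FCC lattice, atoms touch along the face diagonal, so √2·a = 4r.
a = 4r/√2 = 4 × 144 / 1.4142 = 407 pm.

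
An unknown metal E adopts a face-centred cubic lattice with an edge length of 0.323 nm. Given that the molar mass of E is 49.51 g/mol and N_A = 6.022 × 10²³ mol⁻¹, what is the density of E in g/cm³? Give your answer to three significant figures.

An FCC unit cell contains Z = 4 atoms.
Cell volume: a³ = (0.323 nm)³ = (3.230 × 10^-8 cm)³ = 3.370 × 10^-23 cm³.
ρ = Z·M/(N_A·a³) = 4 × 49.51 / (6.022 × 10²³ × 3.370 × 10^-23) = 9.759 g/cm³.

9.76 g/cm³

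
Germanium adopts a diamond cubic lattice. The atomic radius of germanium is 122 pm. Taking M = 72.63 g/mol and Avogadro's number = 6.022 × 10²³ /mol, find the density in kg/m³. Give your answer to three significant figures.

In a diamond cubic lattice, nearest neighbors lie along the body diagonal with √3·a = 8r, giving a = 563.5 pm = 5.635 × 10^-8 cm.
With Z = 8, ρ = Z·M/(N_A·a³) = 8 × 72.63 / (6.022 × 10²³ × 1.789 × 10^-22) = 5.393 g/cm³ = 5390 kg/m³.

5390 kg/m³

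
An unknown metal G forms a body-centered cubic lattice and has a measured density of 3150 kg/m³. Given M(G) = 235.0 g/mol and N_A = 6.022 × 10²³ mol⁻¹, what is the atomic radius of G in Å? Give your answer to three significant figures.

For a BCC cell (Z = 2), a³ = Z·M/(N_A·ρ) = 2 × 235.0 / (6.022 × 10²³ × 3.150) = 2.478 × 10^-22 cm³, so a = 6.281 × 10^-8 cm = 6.281 Å.
Atoms touch along the body diagonal, so √3·a = 4r, so r = 0.4330 × a = 2.72 Å.

2.72 Å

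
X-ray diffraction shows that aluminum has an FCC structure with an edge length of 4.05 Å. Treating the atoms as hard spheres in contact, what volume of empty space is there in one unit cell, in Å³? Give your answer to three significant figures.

In an FCC lattice atoms touch along the face diagonal, so √2·a = 4r, so r = 0.3536a = 1.432 Å.
V_cell = a³ = 66.43 Å³; V_atoms = 4 × (4/3)πr³ = 49.19 Å³.
Empty space = 66.43 − 49.19 = 17.2 Å³.

17.2 Å³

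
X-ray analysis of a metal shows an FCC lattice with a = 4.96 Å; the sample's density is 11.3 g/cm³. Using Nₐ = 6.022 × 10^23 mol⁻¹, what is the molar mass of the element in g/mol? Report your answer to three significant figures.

208 g/mol

An FCC cell has Z = 4 atoms; a = 4.960 × 10^-8 cm.
M = ρ·N_A·a³/Z = 11.3 × 6.022 × 10²³ × 1.220 × 10^-22 / 4 = 208 g/mol.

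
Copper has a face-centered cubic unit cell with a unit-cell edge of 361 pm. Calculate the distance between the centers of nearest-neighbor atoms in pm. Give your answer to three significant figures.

255 pm

In an FCC structure, atoms touch along the face diagonal, so √2·a = 4r; the nearest-neighbor distance equals 2r = 0.7071·a.
d = 0.7071 × 361 = 255 pm.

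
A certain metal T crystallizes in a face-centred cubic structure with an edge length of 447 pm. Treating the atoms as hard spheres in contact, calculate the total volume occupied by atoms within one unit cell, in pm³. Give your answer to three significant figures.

6.61 × 10^7 pm³

In an FCC lattice atoms touch along the face diagonal, so √2·a = 4r, so r = 0.3536a = 158.0 pm.
V_atoms = Z × (4/3)πr³ = 4 × (4/3)π × (158.0)³ = 6.61 × 10^7 pm³.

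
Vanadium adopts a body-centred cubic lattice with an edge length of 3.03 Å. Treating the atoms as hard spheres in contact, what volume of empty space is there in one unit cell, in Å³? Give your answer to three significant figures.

In a BCC lattice atoms touch along the body diagonal, so √3·a = 4r, so r = 0.4330a = 1.312 Å.
V_cell = a³ = 27.82 Å³; V_atoms = 2 × (4/3)πr³ = 18.92 Å³.
Empty space = 27.82 − 18.92 = 8.90 Å³.

8.90 Å³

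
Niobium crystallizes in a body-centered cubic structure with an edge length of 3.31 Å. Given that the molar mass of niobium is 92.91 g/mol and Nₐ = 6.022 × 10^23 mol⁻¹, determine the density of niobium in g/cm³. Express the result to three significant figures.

A BCC unit cell contains Z = 2 atoms.
Cell volume: a³ = (3.31 Å)³ = (3.310 × 10^-8 cm)³ = 3.626 × 10^-23 cm³.
ρ = Z·M/(N_A·a³) = 2 × 92.91 / (6.022 × 10²³ × 3.626 × 10^-23) = 8.509 g/cm³.

8.51 g/cm³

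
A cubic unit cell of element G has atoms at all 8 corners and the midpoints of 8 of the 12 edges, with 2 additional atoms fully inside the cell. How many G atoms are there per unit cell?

Corner atoms are shared by 8 cells (1/8 each), edge atoms by 4 (1/4 each), interior atoms are unshared.
Net atoms = 8 × 1/8 + 8 × 1/4 + 2 = 1 + 2 + 2 = 5.

5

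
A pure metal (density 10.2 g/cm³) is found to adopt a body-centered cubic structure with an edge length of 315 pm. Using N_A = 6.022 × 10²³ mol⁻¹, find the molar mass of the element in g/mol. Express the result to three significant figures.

96.0 g/mol

A BCC cell has Z = 2 atoms; a = 3.150 × 10^-8 cm.
M = ρ·N_A·a³/Z = 10.2 × 6.022 × 10²³ × 3.126 × 10^-23 / 2 = 96.0 g/mol.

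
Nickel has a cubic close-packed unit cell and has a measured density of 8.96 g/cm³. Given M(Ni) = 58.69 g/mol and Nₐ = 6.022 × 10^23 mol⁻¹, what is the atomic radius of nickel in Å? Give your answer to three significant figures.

1.24 Å

For an FCC cell (Z = 4), a³ = Z·M/(N_A·ρ) = 4 × 58.69 / (6.022 × 10²³ × 8.960) = 4.351 × 10^-23 cm³, so a = 3.517 × 10^-8 cm = 3.517 Å.
Atoms touch along the face diagonal, so √2·a = 4r, so r = 0.3536 × a = 1.24 Å.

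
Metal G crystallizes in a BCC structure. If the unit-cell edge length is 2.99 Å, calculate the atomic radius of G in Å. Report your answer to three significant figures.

1.29 Å

In a BCC lattice, atoms touch along the body diagonal, so √3·a = 4r.
r = √3·a/4 = 1.7321 × 2.99 / 4 = 1.29 Å.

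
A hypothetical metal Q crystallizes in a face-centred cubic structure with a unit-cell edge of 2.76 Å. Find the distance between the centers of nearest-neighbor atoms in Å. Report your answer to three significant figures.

1.95 Å

In an FCC structure, atoms touch along the face diagonal, so √2·a = 4r; the nearest-neighbor distance equals 2r = 0.7071·a.
d = 0.7071 × 2.76 = 1.95 Å.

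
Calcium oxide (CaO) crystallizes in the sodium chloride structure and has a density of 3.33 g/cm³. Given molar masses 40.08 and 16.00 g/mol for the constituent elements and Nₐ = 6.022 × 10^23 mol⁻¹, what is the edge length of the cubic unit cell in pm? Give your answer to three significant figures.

482 pm

M(CaO) = 56.08 g/mol; Z = 4 formula units per cell.
a³ = Z·M/(N_A·ρ) = 4 × 56.08 / (6.022 × 10²³ × 3.33) = 1.119 × 10^-22 cm³, so a = 4.818 × 10^-8 cm = 482 pm.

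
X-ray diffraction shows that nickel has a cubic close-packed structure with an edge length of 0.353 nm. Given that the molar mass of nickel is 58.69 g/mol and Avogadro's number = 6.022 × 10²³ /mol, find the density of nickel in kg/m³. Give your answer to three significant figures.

8860 kg/m³

An FCC unit cell contains Z = 4 atoms.
Cell volume: a³ = (0.353 nm)³ = (3.530 × 10^-8 cm)³ = 4.399 × 10^-23 cm³.
ρ = Z·M/(N_A·a³) = 4 × 58.69 / (6.022 × 10²³ × 4.399 × 10^-23) = 8.863 g/cm³ = 8860 kg/m³.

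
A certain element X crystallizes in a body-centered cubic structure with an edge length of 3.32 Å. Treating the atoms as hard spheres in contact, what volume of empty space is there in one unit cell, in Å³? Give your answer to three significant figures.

11.7 Å³

In a BCC lattice atoms touch along the body diagonal, so √3·a = 4r, so r = 0.4330a = 1.438 Å.
V_cell = a³ = 36.59 Å³; V_atoms = 2 × (4/3)πr³ = 24.89 Å³.
Empty space = 36.59 − 24.89 = 11.7 Å³.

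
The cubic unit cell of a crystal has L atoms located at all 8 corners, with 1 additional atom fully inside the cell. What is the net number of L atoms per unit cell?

2

Corner atoms are shared by 8 cells (1/8 each), interior atoms are unshared.
Net atoms = 8 × 1/8 + 1 = 1 + 1 = 2.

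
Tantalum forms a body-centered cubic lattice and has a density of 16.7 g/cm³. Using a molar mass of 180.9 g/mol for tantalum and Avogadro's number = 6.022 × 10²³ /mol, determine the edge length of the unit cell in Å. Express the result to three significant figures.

3.30 Å

With Z = 2 atoms per BCC cell, a³ = Z·M/(N_A·ρ) = 2 × 180.9 / (6.022 × 10²³ × 16.70 g/cm³) = 3.598 × 10^-23 cm³.
a = (3.598 × 10^-23)^(1/3) = 3.301 × 10^-8 cm = 3.30 Å.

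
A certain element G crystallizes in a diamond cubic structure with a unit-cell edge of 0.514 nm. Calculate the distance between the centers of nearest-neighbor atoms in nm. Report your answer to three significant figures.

0.223 nm

In a diamond cubic structure, nearest neighbors lie along the body diagonal with √3·a = 8r; the nearest-neighbor distance equals 2r = 0.4330·a.
d = 0.4330 × 0.514 = 0.223 nm.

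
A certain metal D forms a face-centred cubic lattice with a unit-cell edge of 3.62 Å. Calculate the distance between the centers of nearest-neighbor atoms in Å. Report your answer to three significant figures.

In an FCC structure, atoms touch along the face diagonal, so √2·a = 4r; the nearest-neighbor distance equals 2r = 0.7071·a.
d = 0.7071 × 3.62 = 2.56 Å.

2.56 Å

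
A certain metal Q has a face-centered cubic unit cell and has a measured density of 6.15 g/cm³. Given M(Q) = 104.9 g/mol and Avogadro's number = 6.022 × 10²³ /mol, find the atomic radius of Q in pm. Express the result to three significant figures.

171 pm

For an FCC cell (Z = 4), a³ = Z·M/(N_A·ρ) = 4 × 104.9 / (6.022 × 10²³ × 6.150) = 1.133 × 10^-22 cm³, so a = 4.839 × 10^-8 cm = 483.9 pm.
Atoms touch along the face diagonal, so √2·a = 4r, so r = 0.3536 × a = 171 pm.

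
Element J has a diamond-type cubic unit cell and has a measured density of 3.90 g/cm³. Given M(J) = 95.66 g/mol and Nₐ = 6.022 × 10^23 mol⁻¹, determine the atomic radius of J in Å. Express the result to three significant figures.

1.49 Å

For a diamond cubic cell (Z = 8), a³ = Z·M/(N_A·ρ) = 8 × 95.66 / (6.022 × 10²³ × 3.900) = 3.258 × 10^-22 cm³, so a = 6.881 × 10^-8 cm = 6.881 Å.
Nearest neighbors lie along the body diagonal with √3·a = 8r, so r = 0.2165 × a = 1.49 Å.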